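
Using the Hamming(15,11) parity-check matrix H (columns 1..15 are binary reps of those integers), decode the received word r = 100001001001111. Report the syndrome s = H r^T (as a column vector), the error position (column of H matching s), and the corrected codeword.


s = (1, 1, 1, 0)^T, error position = 14, corrected codeword c = 100001001001101

Compute s = H r^T mod 2 one row at a time:
  s_1 = 0 + 1 + 0 + 0 + 1 + 1 + 1 + 1 = 5 ≡ 1 (mod 2).
  s_2 = 0 + 0 + 1 + 0 + 1 + 1 + 1 + 1 = 5 ≡ 1 (mod 2).
  s_3 = 0 + 0 + 1 + 0 + 0 + 0 + 1 + 1 = 3 ≡ 1 (mod 2).
  s_4 = 1 + 0 + 0 + 0 + 1 + 0 + 1 + 1 = 4 ≡ 0 (mod 2).
s = (1, 1, 1, 0)^T — this equals column 14 of H (binary 1110), so error is at position 14.
Correct: flip bit 14 of r = 100001001001111 to get c = 100001001001101.


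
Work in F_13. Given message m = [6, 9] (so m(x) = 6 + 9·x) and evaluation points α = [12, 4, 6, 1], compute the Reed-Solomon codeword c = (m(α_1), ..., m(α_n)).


c = [10, 3, 8, 2]

Message polynomial: m(x) = 6 + 9·x (mod 13).
For each evaluation point α_i, compute m(α_i) mod 13:
  α_1 = 12: Horner steps 9 → 10, so m(12) = 10.
  α_2 = 4: Horner steps 9 → 3, so m(4) = 3.
  α_3 = 6: Horner steps 9 → 8, so m(6) = 8.
  α_4 = 1: Horner steps 9 → 2, so m(1) = 2.
Codeword c = [10, 3, 8, 2] ∈ F_13^4.


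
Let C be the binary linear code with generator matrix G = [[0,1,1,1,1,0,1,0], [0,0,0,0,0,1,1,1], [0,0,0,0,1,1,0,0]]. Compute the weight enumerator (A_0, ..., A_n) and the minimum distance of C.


Weight distribution: A_0 = 1, A_2 = 1, A_3 = 2, A_4 = 1, A_5 = 2, A_6 = 1. Minimum distance d = 2.

Enumerate all 2^3 = 8 messages m ∈ F_2^3.
For each, compute codeword c = mG in F_2^8, then tally its weight.
  m = 000 → c = 00000000, weight = 0.
  m = 100 → c = 01111010, weight = 5.
  m = 010 → c = 00000111, weight = 3.
  m = 110 → c = 01111101, weight = 6.
  m = 001 → c = 00001100, weight = 2.
  m = 101 → c = 01110110, weight = 5.
  m = 011 → c = 00001011, weight = 3.
  m = 111 → c = 01110001, weight = 4.
Tally weights:
  weight 0: 1 codewords.
  weight 2: 1 codewords.
  weight 3: 2 codewords.
  weight 4: 1 codewords.
  weight 5: 2 codewords.
  weight 6: 1 codewords.
Minimum distance d = smallest w > 0 with A_w > 0 = 2.
Sanity: Σ A_w = 8 = 2^3 = 8 ✓.


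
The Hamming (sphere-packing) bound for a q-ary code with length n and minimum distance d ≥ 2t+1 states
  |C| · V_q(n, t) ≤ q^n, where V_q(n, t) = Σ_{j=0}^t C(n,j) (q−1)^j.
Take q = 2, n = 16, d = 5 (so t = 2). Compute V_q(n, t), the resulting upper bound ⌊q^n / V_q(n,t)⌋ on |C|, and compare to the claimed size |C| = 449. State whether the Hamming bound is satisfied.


V_q(n, t) = 137, q^n = 65536, Hamming bound = 478, |C| = 449 ≤ bound (satisfied).

Step 1: Compute V_q(n, t) = Σ_{j=0}^2 C(n, j) (q−1)^j.
  j = 0: C(16,0)·(1)^0 = 1·1 = 1.
  j = 1: C(16,1)·(1)^1 = 16·1 = 16.
  j = 2: C(16,2)·(1)^2 = 120·1 = 120.
  V_q(n, t) = 1 + 16 + 120 = 137.
Step 2: q^n = 2^16 = 65536.
Step 3: Hamming bound ⌊q^n / V_q(n,t)⌋ = ⌊65536/137⌋ = 478.
Step 4: Compare |C| = 449 to 478: satisfied.
The claimed |C| lies below the Hamming bound.


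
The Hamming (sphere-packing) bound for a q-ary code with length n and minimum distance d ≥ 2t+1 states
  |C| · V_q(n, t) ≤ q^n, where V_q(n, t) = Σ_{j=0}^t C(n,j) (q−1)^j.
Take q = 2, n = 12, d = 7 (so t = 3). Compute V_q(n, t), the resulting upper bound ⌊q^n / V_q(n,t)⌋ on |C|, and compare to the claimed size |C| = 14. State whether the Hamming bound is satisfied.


V_q(n, t) = 299, q^n = 4096, Hamming bound = 13, |C| = 14 > bound (violated).

Step 1: Compute V_q(n, t) = Σ_{j=0}^3 C(n, j) (q−1)^j.
  j = 0: C(12,0)·(1)^0 = 1·1 = 1.
  j = 1: C(12,1)·(1)^1 = 12·1 = 12.
  j = 2: C(12,2)·(1)^2 = 66·1 = 66.
  j = 3: C(12,3)·(1)^3 = 220·1 = 220.
  V_q(n, t) = 1 + 12 + 66 + 220 = 299.
Step 2: q^n = 2^12 = 4096.
Step 3: Hamming bound ⌊q^n / V_q(n,t)⌋ = ⌊4096/299⌋ = 13.
Step 4: Compare |C| = 14 to 13: violated.
The claimed |C| lies above the Hamming bound, so no 2-ary code of length 12 with d ≥ 7 can have 14 codewords.


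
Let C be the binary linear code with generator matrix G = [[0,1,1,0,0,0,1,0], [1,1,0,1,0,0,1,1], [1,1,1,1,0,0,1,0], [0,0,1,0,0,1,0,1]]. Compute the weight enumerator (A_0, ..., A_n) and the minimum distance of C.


Weight distribution: A_0 = 1, A_1 = 1, A_2 = 2, A_3 = 4, A_4 = 3, A_5 = 3, A_6 = 2. Minimum distance d = 1.

Enumerate all 2^4 = 16 messages m ∈ F_2^4.
For each, compute codeword c = mG in F_2^8, then tally its weight.
  m = 0000 → c = 00000000, weight = 0.
  m = 1000 → c = 01100010, weight = 3.
  m = 0100 → c = 11010011, weight = 5.
  m = 1100 → c = 10110001, weight = 4.
  m = 0010 → c = 11110010, weight = 5.
  m = 1010 → c = 10010000, weight = 2.
  m = 0110 → c = 00100001, weight = 2.
  m = 1110 → c = 01000011, weight = 3.
  m = 0001 → c = 00100101, weight = 3.
  m = 1001 → c = 01000111, weight = 4.
  m = 0101 → c = 11110110, weight = 6.
  m = 1101 → c = 10010100, weight = 3.
  m = 0011 → c = 11010111, weight = 6.
  m = 1011 → c = 10110101, weight = 5.
  m = 0111 → c = 00000100, weight = 1.
  m = 1111 → c = 01100110, weight = 4.
Tally weights:
  weight 0: 1 codewords.
  weight 1: 1 codewords.
  weight 2: 2 codewords.
  weight 3: 4 codewords.
  weight 4: 3 codewords.
  weight 5: 3 codewords.
  weight 6: 2 codewords.
Minimum distance d = smallest w > 0 with A_w > 0 = 1.
Sanity: Σ A_w = 16 = 2^4 = 16 ✓.


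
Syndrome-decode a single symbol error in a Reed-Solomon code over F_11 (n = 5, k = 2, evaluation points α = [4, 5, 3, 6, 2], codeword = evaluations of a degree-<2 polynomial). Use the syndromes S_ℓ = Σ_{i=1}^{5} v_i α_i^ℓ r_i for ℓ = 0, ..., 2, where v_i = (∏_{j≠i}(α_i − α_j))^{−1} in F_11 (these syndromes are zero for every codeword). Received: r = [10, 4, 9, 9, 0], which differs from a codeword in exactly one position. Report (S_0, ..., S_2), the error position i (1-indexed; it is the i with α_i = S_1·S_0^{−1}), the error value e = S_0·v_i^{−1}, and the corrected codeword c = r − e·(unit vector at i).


S = (3, 9, 5), error at position 3, error magnitude e = 4, c = [10, 4, 5, 9, 0].

Step 1: column multipliers v_i = (∏_{j≠i}(α_i − α_j))^{−1} mod 11.
  i = 1 (α = 4): (4−5)(4−3)(4−6)(4−2) = (−1)·1·(−2)·2 = 4 ≡ 4, so v_1 = 4^{−1} = 3 (mod 11).
  i = 2 (α = 5): (5−4)(5−3)(5−6)(5−2) = 1·2·(−1)·3 = −6 ≡ 5, so v_2 = 5^{−1} = 9 (mod 11).
  i = 3 (α = 3): (3−4)(3−5)(3−6)(3−2) = (−1)·(−2)·(−3)·1 = −6 ≡ 5, so v_3 = 5^{−1} = 9 (mod 11).
  i = 4 (α = 6): (6−4)(6−5)(6−3)(6−2) = 2·1·3·4 = 24 ≡ 2, so v_4 = 2^{−1} = 6 (mod 11).
  i = 5 (α = 2): (2−4)(2−5)(2−3)(2−6) = (−2)·(−3)·(−1)·(−4) = 24 ≡ 2, so v_5 = 2^{−1} = 6 (mod 11).
  v = [3, 9, 9, 6, 6].
Step 2: syndromes of r = [10, 4, 9, 9, 0] (all sums mod 11).
  S_0 = Σ v_i r_i = 3·10 + 9·4 + 9·9 + 6·9 + 6·0 = 201 ≡ 3.
  S_1 = Σ v_i α_i r_i = 3·4·10 + 9·5·4 + 9·3·9 + 6·6·9 + 6·2·0 = 867 ≡ 9.
  α_i^2 mod 11 = [5, 3, 9, 3, 4].
  S_2 = Σ v_i α_i^2 r_i = 3·5·10 + 9·3·4 + 9·9·9 + 6·3·9 + 6·4·0 = 1149 ≡ 5.
  S = (3, 9, 5) ≠ 0, so r is not a codeword (an error is present).
Step 3: locate the error. For a single error e at position i, S_ℓ = v_i·e·α_i^ℓ, so α_err = S_1/S_0.
  S_0^{−1} = 3^{−1} = 4 (mod 11), so α_err = 9·4 = 36 ≡ 3 = α_3. Error position i = 3.
  Consistency check: S_2/S_1 = 5·5 = 25 ≡ 3 = α_err ✓ (single-error assumption holds).
Step 4: error magnitude e = S_0/v_3 = S_0·∏_{j≠3}(α_3 − α_j) = 3·5 = 15 ≡ 4 (mod 11).
Step 5: correct position 3: c_3 = r_3 − e = 9 − 4 ≡ 5 (mod 11). Hence c = [10, 4, 5, 9, 0].
  Check: interpolating c through the α_i gives m(x) = 1 + 5·x (degree < 2) with m(α_i) = c_i for every i, so c is indeed a codeword.


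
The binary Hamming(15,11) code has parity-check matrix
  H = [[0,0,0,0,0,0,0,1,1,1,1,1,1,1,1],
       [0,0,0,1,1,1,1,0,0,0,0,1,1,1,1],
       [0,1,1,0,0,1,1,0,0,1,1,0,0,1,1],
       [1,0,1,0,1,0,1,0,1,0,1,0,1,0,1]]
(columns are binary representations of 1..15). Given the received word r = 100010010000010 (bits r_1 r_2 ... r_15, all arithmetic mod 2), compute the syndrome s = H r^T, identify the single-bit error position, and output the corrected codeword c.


s = (0, 0, 1, 0)^T, error position = 2, corrected codeword c = 110010010000010

Compute s = H r^T mod 2 one row at a time:
  s_1 = 1 + 0 + 0 + 0 + 0 + 0 + 1 + 0 = 2 ≡ 0 (mod 2).
  s_2 = 0 + 1 + 0 + 0 + 0 + 0 + 1 + 0 = 2 ≡ 0 (mod 2).
  s_3 = 0 + 0 + 0 + 0 + 0 + 0 + 1 + 0 = 1 ≡ 1 (mod 2).
  s_4 = 1 + 0 + 1 + 0 + 0 + 0 + 0 + 0 = 2 ≡ 0 (mod 2).
s = (0, 0, 1, 0)^T — this equals column 2 of H (binary 0010), so error is at position 2.
Correct: flip bit 2 of r = 100010010000010 to get c = 110010010000010.


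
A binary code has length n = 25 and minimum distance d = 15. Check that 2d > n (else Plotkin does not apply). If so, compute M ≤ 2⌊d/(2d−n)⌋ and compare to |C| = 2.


Plotkin bound M ≤ 6; given |C| = 2 ≤ bound (satisfied).

Check applicability: 2d = 30, n = 25.
2d − n = 5 > 0, so Plotkin applies.
Compute d/(2d−n) = 15/5 ≈ 3.0000.
⌊d/(2d−n)⌋ = 3.
Plotkin bound: M ≤ 2·3 = 6.
Given |C| = 2, check: satisfied.
This |C| is below the Plotkin bound.


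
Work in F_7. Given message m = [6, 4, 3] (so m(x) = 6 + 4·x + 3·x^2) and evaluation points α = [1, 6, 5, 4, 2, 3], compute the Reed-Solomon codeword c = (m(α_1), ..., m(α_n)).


c = [6, 5, 3, 0, 5, 3]

Message polynomial: m(x) = 6 + 4·x + 3·x^2 (mod 7).
For each evaluation point α_i, compute m(α_i) mod 7:
  α_1 = 1: Horner steps 3 → 0 → 6, so m(1) = 6.
  α_2 = 6: Horner steps 3 → 1 → 5, so m(6) = 5.
  α_3 = 5: Horner steps 3 → 5 → 3, so m(5) = 3.
  α_4 = 4: Horner steps 3 → 2 → 0, so m(4) = 0.
  α_5 = 2: Horner steps 3 → 3 → 5, so m(2) = 5.
  α_6 = 3: Horner steps 3 → 6 → 3, so m(3) = 3.
Codeword c = [6, 5, 3, 0, 5, 3] ∈ F_7^6.


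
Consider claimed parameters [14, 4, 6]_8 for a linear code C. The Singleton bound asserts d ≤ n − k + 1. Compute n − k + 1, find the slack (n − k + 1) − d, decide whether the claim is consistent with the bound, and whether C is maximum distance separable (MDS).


Singleton RHS = n − k + 1 = 11, slack = 5, bound satisfied, not MDS.

Singleton bound: d ≤ n − k + 1.
Here n = 14, k = 4, so n − k + 1 = 11.
Given d = 6, check d ≤ 11: YES.
Slack = (n − k + 1) − d = 5.
The code is NOT MDS (slack = 5 > 0).
Description: the claimed parameters are [14, 4, 6]_8; such a code would be non-MDS.


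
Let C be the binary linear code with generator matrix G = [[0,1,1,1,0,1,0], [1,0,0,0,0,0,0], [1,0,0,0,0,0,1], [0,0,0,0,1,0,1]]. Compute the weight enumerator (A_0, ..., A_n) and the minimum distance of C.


Weight distribution: A_0 = 1, A_1 = 3, A_2 = 3, A_3 = 1, A_4 = 1, A_5 = 3, A_6 = 3, A_7 = 1. Minimum distance d = 1.

Enumerate all 2^4 = 16 messages m ∈ F_2^4.
For each, compute codeword c = mG in F_2^7, then tally its weight.
  m = 0000 → c = 0000000, weight = 0.
  m = 1000 → c = 0111010, weight = 4.
  m = 0100 → c = 1000000, weight = 1.
  m = 1100 → c = 1111010, weight = 5.
  m = 0010 → c = 1000001, weight = 2.
  m = 1010 → c = 1111011, weight = 6.
  m = 0110 → c = 0000001, weight = 1.
  m = 1110 → c = 0111011, weight = 5.
  m = 0001 → c = 0000101, weight = 2.
  m = 1001 → c = 0111111, weight = 6.
  m = 0101 → c = 1000101, weight = 3.
  m = 1101 → c = 1111111, weight = 7.
  m = 0011 → c = 1000100, weight = 2.
  m = 1011 → c = 1111110, weight = 6.
  m = 0111 → c = 0000100, weight = 1.
  m = 1111 → c = 0111110, weight = 5.
Tally weights:
  weight 0: 1 codewords.
  weight 1: 3 codewords.
  weight 2: 3 codewords.
  weight 3: 1 codewords.
  weight 4: 1 codewords.
  weight 5: 3 codewords.
  weight 6: 3 codewords.
  weight 7: 1 codewords.
Minimum distance d = smallest w > 0 with A_w > 0 = 1.
Sanity: Σ A_w = 16 = 2^4 = 16 ✓.


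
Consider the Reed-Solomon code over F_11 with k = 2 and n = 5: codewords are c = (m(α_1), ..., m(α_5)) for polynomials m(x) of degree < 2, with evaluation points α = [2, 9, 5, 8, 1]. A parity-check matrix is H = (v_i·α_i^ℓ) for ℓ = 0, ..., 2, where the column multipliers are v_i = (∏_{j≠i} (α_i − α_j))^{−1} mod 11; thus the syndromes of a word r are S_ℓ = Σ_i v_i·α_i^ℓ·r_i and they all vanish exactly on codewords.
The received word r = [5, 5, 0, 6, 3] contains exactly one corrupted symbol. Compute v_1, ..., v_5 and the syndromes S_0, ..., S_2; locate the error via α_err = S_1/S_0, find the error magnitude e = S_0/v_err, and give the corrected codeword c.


S = (2, 7, 8), error at position 2, error magnitude e = 8, c = [5, 8, 0, 6, 3].

Step 1: column multipliers v_i = (∏_{j≠i}(α_i − α_j))^{−1} mod 11.
  i = 1 (α = 2): (2−9)(2−5)(2−8)(2−1) = (−7)·(−3)·(−6)·1 = −126 ≡ 6, so v_1 = 6^{−1} = 2 (mod 11).
  i = 2 (α = 9): (9−2)(9−5)(9−8)(9−1) = 7·4·1·8 = 224 ≡ 4, so v_2 = 4^{−1} = 3 (mod 11).
  i = 3 (α = 5): (5−2)(5−9)(5−8)(5−1) = 3·(−4)·(−3)·4 = 144 ≡ 1, so v_3 = 1^{−1} = 1 (mod 11).
  i = 4 (α = 8): (8−2)(8−9)(8−5)(8−1) = 6·(−1)·3·7 = −126 ≡ 6, so v_4 = 6^{−1} = 2 (mod 11).
  i = 5 (α = 1): (1−2)(1−9)(1−5)(1−8) = (−1)·(−8)·(−4)·(−7) = 224 ≡ 4, so v_5 = 4^{−1} = 3 (mod 11).
  v = [2, 3, 1, 2, 3].
Step 2: syndromes of r = [5, 5, 0, 6, 3] (all sums mod 11).
  S_0 = Σ v_i r_i = 2·5 + 3·5 + 1·0 + 2·6 + 3·3 = 46 ≡ 2.
  S_1 = Σ v_i α_i r_i = 2·2·5 + 3·9·5 + 1·5·0 + 2·8·6 + 3·1·3 = 260 ≡ 7.
  α_i^2 mod 11 = [4, 4, 3, 9, 1].
  S_2 = Σ v_i α_i^2 r_i = 2·4·5 + 3·4·5 + 1·3·0 + 2·9·6 + 3·1·3 = 217 ≡ 8.
  S = (2, 7, 8) ≠ 0, so r is not a codeword (an error is present).
Step 3: locate the error. For a single error e at position i, S_ℓ = v_i·e·α_i^ℓ, so α_err = S_1/S_0.
  S_0^{−1} = 2^{−1} = 6 (mod 11), so α_err = 7·6 = 42 ≡ 9 = α_2. Error position i = 2.
  Consistency check: S_2/S_1 = 8·8 = 64 ≡ 9 = α_err ✓ (single-error assumption holds).
Step 4: error magnitude e = S_0/v_2 = S_0·∏_{j≠2}(α_2 − α_j) = 2·4 = 8 ≡ 8 (mod 11).
Step 5: correct position 2: c_2 = r_2 − e = 5 − 8 ≡ 8 (mod 11). Hence c = [5, 8, 0, 6, 3].
  Check: interpolating c through the α_i gives m(x) = 1 + 2·x (degree < 2) with m(α_i) = c_i for every i, so c is indeed a codeword.


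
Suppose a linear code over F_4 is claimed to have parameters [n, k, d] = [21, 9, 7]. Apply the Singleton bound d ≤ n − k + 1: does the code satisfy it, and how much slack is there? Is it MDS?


Singleton RHS = n − k + 1 = 13, slack = 6, bound satisfied, not MDS.

Singleton bound: d ≤ n − k + 1.
Here n = 21, k = 9, so n − k + 1 = 13.
Given d = 7, check d ≤ 13: YES.
Slack = (n − k + 1) − d = 6.
The code is NOT MDS (slack = 6 > 0).
Description: the claimed parameters are [21, 9, 7]_4; such a code would be non-MDS.


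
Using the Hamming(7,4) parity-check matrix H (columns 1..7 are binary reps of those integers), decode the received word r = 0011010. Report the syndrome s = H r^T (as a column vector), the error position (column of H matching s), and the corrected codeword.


s = (0, 0, 1)^T, error position = 1, corrected codeword c = 1011010

Compute s = H r^T mod 2 one row at a time:
  s_1 = 1 + 0 + 1 + 0 = 2 ≡ 0 (mod 2).
  s_2 = 0 + 1 + 1 + 0 = 2 ≡ 0 (mod 2).
  s_3 = 0 + 1 + 0 + 0 = 1 ≡ 1 (mod 2).
s = (0, 0, 1)^T — this equals column 1 of H (binary 001), so error is at position 1.
Correct: flip bit 1 of r = 0011010 to get c = 1011010.


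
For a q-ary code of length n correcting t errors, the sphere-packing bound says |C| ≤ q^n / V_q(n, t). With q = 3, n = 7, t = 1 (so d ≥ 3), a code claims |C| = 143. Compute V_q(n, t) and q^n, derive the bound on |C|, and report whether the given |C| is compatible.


V_q(n, t) = 15, q^n = 2187, Hamming bound = 145, |C| = 143 ≤ bound (satisfied).

Step 1: Compute V_q(n, t) = Σ_{j=0}^1 C(n, j) (q−1)^j.
  j = 0: C(7,0)·(2)^0 = 1·1 = 1.
  j = 1: C(7,1)·(2)^1 = 7·2 = 14.
  V_q(n, t) = 1 + 14 = 15.
Step 2: q^n = 3^7 = 2187.
Step 3: Hamming bound ⌊q^n / V_q(n,t)⌋ = ⌊2187/15⌋ = 145.
Step 4: Compare |C| = 143 to 145: satisfied.
The claimed |C| lies below the Hamming bound.


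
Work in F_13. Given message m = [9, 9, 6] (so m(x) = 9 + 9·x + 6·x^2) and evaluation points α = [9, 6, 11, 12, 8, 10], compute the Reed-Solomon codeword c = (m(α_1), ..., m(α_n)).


c = [4, 6, 2, 6, 10, 10]

Message polynomial: m(x) = 9 + 9·x + 6·x^2 (mod 13).
For each evaluation point α_i, compute m(α_i) mod 13:
  α_1 = 9: Horner steps 6 → 11 → 4, so m(9) = 4.
  α_2 = 6: Horner steps 6 → 6 → 6, so m(6) = 6.
  α_3 = 11: Horner steps 6 → 10 → 2, so m(11) = 2.
  α_4 = 12: Horner steps 6 → 3 → 6, so m(12) = 6.
  α_5 = 8: Horner steps 6 → 5 → 10, so m(8) = 10.
  α_6 = 10: Horner steps 6 → 4 → 10, so m(10) = 10.
Codeword c = [4, 6, 2, 6, 10, 10] ∈ F_13^6.


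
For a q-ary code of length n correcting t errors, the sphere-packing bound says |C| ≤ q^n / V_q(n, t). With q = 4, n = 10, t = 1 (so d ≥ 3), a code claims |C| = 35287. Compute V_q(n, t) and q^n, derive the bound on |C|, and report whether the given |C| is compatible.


V_q(n, t) = 31, q^n = 1048576, Hamming bound = 33825, |C| = 35287 > bound (violated).

Step 1: Compute V_q(n, t) = Σ_{j=0}^1 C(n, j) (q−1)^j.
  j = 0: C(10,0)·(3)^0 = 1·1 = 1.
  j = 1: C(10,1)·(3)^1 = 10·3 = 30.
  V_q(n, t) = 1 + 30 = 31.
Step 2: q^n = 4^10 = 1048576.
Step 3: Hamming bound ⌊q^n / V_q(n,t)⌋ = ⌊1048576/31⌋ = 33825.
Step 4: Compare |C| = 35287 to 33825: violated.
The claimed |C| lies above the Hamming bound, so no 4-ary code of length 10 with d ≥ 3 can have 35287 codewords.


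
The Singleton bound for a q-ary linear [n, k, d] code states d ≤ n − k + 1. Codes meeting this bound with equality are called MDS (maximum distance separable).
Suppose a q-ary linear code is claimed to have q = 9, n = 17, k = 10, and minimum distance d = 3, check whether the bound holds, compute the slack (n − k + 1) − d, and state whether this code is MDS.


Singleton RHS = n − k + 1 = 8, slack = 5, bound satisfied, not MDS.

Singleton bound: d ≤ n − k + 1.
Here n = 17, k = 10, so n − k + 1 = 8.
Given d = 3, check d ≤ 8: YES.
Slack = (n − k + 1) − d = 5.
The code is NOT MDS (slack = 5 > 0).
Description: the claimed parameters are [17, 10, 3]_9; such a code would be non-MDS.


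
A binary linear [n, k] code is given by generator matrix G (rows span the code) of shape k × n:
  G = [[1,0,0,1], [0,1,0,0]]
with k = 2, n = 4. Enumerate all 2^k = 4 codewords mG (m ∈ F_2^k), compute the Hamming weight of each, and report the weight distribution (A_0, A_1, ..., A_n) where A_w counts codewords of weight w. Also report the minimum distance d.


Weight distribution: A_0 = 1, A_1 = 1, A_2 = 1, A_3 = 1. Minimum distance d = 1.

Enumerate all 2^2 = 4 messages m ∈ F_2^2.
For each, compute codeword c = mG in F_2^4, then tally its weight.
  m = 00 → c = 0000, weight = 0.
  m = 10 → c = 1001, weight = 2.
  m = 01 → c = 0100, weight = 1.
  m = 11 → c = 1101, weight = 3.
Tally weights:
  weight 0: 1 codewords.
  weight 1: 1 codewords.
  weight 2: 1 codewords.
  weight 3: 1 codewords.
Minimum distance d = smallest w > 0 with A_w > 0 = 1.
Sanity: Σ A_w = 4 = 2^2 = 4 ✓.


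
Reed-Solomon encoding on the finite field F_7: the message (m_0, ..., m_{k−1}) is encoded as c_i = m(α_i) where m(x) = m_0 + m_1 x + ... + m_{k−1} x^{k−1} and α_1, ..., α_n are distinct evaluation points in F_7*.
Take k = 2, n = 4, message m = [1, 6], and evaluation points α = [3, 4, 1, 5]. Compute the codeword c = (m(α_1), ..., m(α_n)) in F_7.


c = [5, 4, 0, 3]

Message polynomial: m(x) = 1 + 6·x (mod 7).
For each evaluation point α_i, compute m(α_i) mod 7:
  α_1 = 3: Horner steps 6 → 5, so m(3) = 5.
  α_2 = 4: Horner steps 6 → 4, so m(4) = 4.
  α_3 = 1: Horner steps 6 → 0, so m(1) = 0.
  α_4 = 5: Horner steps 6 → 3, so m(5) = 3.
Codeword c = [5, 4, 0, 3] ∈ F_7^4.


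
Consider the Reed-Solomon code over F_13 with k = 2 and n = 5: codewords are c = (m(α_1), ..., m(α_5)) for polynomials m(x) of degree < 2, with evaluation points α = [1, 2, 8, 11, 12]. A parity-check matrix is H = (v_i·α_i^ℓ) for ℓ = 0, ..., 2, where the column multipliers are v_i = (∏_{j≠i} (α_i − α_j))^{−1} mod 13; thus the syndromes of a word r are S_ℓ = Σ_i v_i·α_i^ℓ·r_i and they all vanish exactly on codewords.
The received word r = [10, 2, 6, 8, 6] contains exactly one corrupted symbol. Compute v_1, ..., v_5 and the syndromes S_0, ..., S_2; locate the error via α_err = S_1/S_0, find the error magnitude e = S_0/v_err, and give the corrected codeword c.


S = (10, 3, 10), error at position 5, error magnitude e = 6, c = [10, 2, 6, 8, 0].

Step 1: column multipliers v_i = (∏_{j≠i}(α_i − α_j))^{−1} mod 13.
  i = 1 (α = 1): (1−2)(1−8)(1−11)(1−12) = (−1)·(−7)·(−10)·(−11) = 770 ≡ 3, so v_1 = 3^{−1} = 9 (mod 13).
  i = 2 (α = 2): (2−1)(2−8)(2−11)(2−12) = 1·(−6)·(−9)·(−10) = −540 ≡ 6, so v_2 = 6^{−1} = 11 (mod 13).
  i = 3 (α = 8): (8−1)(8−2)(8−11)(8−12) = 7·6·(−3)·(−4) = 504 ≡ 10, so v_3 = 10^{−1} = 4 (mod 13).
  i = 4 (α = 11): (11−1)(11−2)(11−8)(11−12) = 10·9·3·(−1) = −270 ≡ 3, so v_4 = 3^{−1} = 9 (mod 13).
  i = 5 (α = 12): (12−1)(12−2)(12−8)(12−11) = 11·10·4·1 = 440 ≡ 11, so v_5 = 11^{−1} = 6 (mod 13).
  v = [9, 11, 4, 9, 6].
Step 2: syndromes of r = [10, 2, 6, 8, 6] (all sums mod 13).
  S_0 = Σ v_i r_i = 9·10 + 11·2 + 4·6 + 9·8 + 6·6 = 244 ≡ 10.
  S_1 = Σ v_i α_i r_i = 9·1·10 + 11·2·2 + 4·8·6 + 9·11·8 + 6·12·6 = 1550 ≡ 3.
  α_i^2 mod 13 = [1, 4, 12, 4, 1].
  S_2 = Σ v_i α_i^2 r_i = 9·1·10 + 11·4·2 + 4·12·6 + 9·4·8 + 6·1·6 = 790 ≡ 10.
  S = (10, 3, 10) ≠ 0, so r is not a codeword (an error is present).
Step 3: locate the error. For a single error e at position i, S_ℓ = v_i·e·α_i^ℓ, so α_err = S_1/S_0.
  S_0^{−1} = 10^{−1} = 4 (mod 13), so α_err = 3·4 = 12 ≡ 12 = α_5. Error position i = 5.
  Consistency check: S_2/S_1 = 10·9 = 90 ≡ 12 = α_err ✓ (single-error assumption holds).
Step 4: error magnitude e = S_0/v_5 = S_0·∏_{j≠5}(α_5 − α_j) = 10·11 = 110 ≡ 6 (mod 13).
Step 5: correct position 5: c_5 = r_5 − e = 6 − 6 ≡ 0 (mod 13). Hence c = [10, 2, 6, 8, 0].
  Check: interpolating c through the α_i gives m(x) = 5 + 5·x (degree < 2) with m(α_i) = c_i for every i, so c is indeed a codeword.


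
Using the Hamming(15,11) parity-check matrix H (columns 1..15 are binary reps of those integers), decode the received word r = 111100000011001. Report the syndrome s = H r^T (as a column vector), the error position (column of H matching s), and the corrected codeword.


s = (1, 1, 0, 0)^T, error position = 12, corrected codeword c = 111100000010001

Compute s = H r^T mod 2 one row at a time:
  s_1 = 0 + 0 + 0 + 1 + 1 + 0 + 0 + 1 = 3 ≡ 1 (mod 2).
  s_2 = 1 + 0 + 0 + 0 + 1 + 0 + 0 + 1 = 3 ≡ 1 (mod 2).
  s_3 = 1 + 1 + 0 + 0 + 0 + 1 + 0 + 1 = 4 ≡ 0 (mod 2).
  s_4 = 1 + 1 + 0 + 0 + 0 + 1 + 0 + 1 = 4 ≡ 0 (mod 2).
s = (1, 1, 0, 0)^T — this equals column 12 of H (binary 1100), so error is at position 12.
Correct: flip bit 12 of r = 111100000011001 to get c = 111100000010001.


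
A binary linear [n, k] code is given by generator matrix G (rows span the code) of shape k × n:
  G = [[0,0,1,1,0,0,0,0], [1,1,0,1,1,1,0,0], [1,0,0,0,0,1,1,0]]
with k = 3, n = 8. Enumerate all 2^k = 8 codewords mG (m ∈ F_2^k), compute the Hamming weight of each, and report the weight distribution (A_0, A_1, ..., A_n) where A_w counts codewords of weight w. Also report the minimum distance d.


Weight distribution: A_0 = 1, A_2 = 1, A_3 = 1, A_4 = 2, A_5 = 3. Minimum distance d = 2.

Enumerate all 2^3 = 8 messages m ∈ F_2^3.
For each, compute codeword c = mG in F_2^8, then tally its weight.
  m = 000 → c = 00000000, weight = 0.
  m = 100 → c = 00110000, weight = 2.
  m = 010 → c = 11011100, weight = 5.
  m = 110 → c = 11101100, weight = 5.
  m = 001 → c = 10000110, weight = 3.
  m = 101 → c = 10110110, weight = 5.
  m = 011 → c = 01011010, weight = 4.
  m = 111 → c = 01101010, weight = 4.
Tally weights:
  weight 0: 1 codewords.
  weight 2: 1 codewords.
  weight 3: 1 codewords.
  weight 4: 2 codewords.
  weight 5: 3 codewords.
Minimum distance d = smallest w > 0 with A_w > 0 = 2.
Sanity: Σ A_w = 8 = 2^3 = 8 ✓.


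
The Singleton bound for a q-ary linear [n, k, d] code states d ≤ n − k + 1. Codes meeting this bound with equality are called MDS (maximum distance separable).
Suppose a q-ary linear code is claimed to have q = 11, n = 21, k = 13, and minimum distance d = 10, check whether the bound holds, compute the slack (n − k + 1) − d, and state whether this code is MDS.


Singleton RHS = n − k + 1 = 9, slack = -1, bound violated (no such code; not MDS).

Singleton bound: d ≤ n − k + 1.
Here n = 21, k = 13, so n − k + 1 = 9.
Given d = 10, check d ≤ 9: NO.
Slack = (n − k + 1) − d = -1.
The slack is negative: d = 10 exceeds n − k + 1 = 9 by 1, so the Singleton bound is violated and no linear [21, 13, 10]_11 code can exist. In particular it is not MDS (MDS requires d = n − k + 1 exactly).
Description: the claimed parameters are [21, 13, 10]_11; such a code would be impossible (violates the Singleton bound).


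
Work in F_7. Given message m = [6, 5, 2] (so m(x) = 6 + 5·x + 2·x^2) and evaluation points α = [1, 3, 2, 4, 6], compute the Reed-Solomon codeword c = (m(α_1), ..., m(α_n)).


c = [6, 4, 3, 2, 3]

Message polynomial: m(x) = 6 + 5·x + 2·x^2 (mod 7).
For each evaluation point α_i, compute m(α_i) mod 7:
  α_1 = 1: Horner steps 2 → 0 → 6, so m(1) = 6.
  α_2 = 3: Horner steps 2 → 4 → 4, so m(3) = 4.
  α_3 = 2: Horner steps 2 → 2 → 3, so m(2) = 3.
  α_4 = 4: Horner steps 2 → 6 → 2, so m(4) = 2.
  α_5 = 6: Horner steps 2 → 3 → 3, so m(6) = 3.
Codeword c = [6, 4, 3, 2, 3] ∈ F_7^5.


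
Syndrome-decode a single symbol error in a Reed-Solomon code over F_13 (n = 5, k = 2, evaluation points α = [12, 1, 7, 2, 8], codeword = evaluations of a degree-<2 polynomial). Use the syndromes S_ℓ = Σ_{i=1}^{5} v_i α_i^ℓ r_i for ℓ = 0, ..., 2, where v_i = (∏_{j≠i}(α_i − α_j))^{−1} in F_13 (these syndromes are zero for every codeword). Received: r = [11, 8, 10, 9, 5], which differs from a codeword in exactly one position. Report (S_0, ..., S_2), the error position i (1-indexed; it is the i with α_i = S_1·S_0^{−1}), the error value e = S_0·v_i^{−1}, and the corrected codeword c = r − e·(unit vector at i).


S = (1, 1, 1), error at position 2, error magnitude e = 7, c = [11, 1, 10, 9, 5].

Step 1: column multipliers v_i = (∏_{j≠i}(α_i − α_j))^{−1} mod 13.
  i = 1 (α = 12): (12−1)(12−7)(12−2)(12−8) = 11·5·10·4 = 2200 ≡ 3, so v_1 = 3^{−1} = 9 (mod 13).
  i = 2 (α = 1): (1−12)(1−7)(1−2)(1−8) = (−11)·(−6)·(−1)·(−7) = 462 ≡ 7, so v_2 = 7^{−1} = 2 (mod 13).
  i = 3 (α = 7): (7−12)(7−1)(7−2)(7−8) = (−5)·6·5·(−1) = 150 ≡ 7, so v_3 = 7^{−1} = 2 (mod 13).
  i = 4 (α = 2): (2−12)(2−1)(2−7)(2−8) = (−10)·1·(−5)·(−6) = −300 ≡ 12, so v_4 = 12^{−1} = 12 (mod 13).
  i = 5 (α = 8): (8−12)(8−1)(8−7)(8−2) = (−4)·7·1·6 = −168 ≡ 1, so v_5 = 1^{−1} = 1 (mod 13).
  v = [9, 2, 2, 12, 1].
Step 2: syndromes of r = [11, 8, 10, 9, 5] (all sums mod 13).
  S_0 = Σ v_i r_i = 9·11 + 2·8 + 2·10 + 12·9 + 1·5 = 248 ≡ 1.
  S_1 = Σ v_i α_i r_i = 9·12·11 + 2·1·8 + 2·7·10 + 12·2·9 + 1·8·5 = 1600 ≡ 1.
  α_i^2 mod 13 = [1, 1, 10, 4, 12].
  S_2 = Σ v_i α_i^2 r_i = 9·1·11 + 2·1·8 + 2·10·10 + 12·4·9 + 1·12·5 = 807 ≡ 1.
  S = (1, 1, 1) ≠ 0, so r is not a codeword (an error is present).
Step 3: locate the error. For a single error e at position i, S_ℓ = v_i·e·α_i^ℓ, so α_err = S_1/S_0.
  S_0^{−1} = 1^{−1} = 1 (mod 13), so α_err = 1·1 = 1 ≡ 1 = α_2. Error position i = 2.
  Consistency check: S_2/S_1 = 1·1 = 1 ≡ 1 = α_err ✓ (single-error assumption holds).
Step 4: error magnitude e = S_0/v_2 = S_0·∏_{j≠2}(α_2 − α_j) = 1·7 = 7 ≡ 7 (mod 13).
Step 5: correct position 2: c_2 = r_2 − e = 8 − 7 ≡ 1 (mod 13). Hence c = [11, 1, 10, 9, 5].
  Check: interpolating c through the α_i gives m(x) = 6 + 8·x (degree < 2) with m(α_i) = c_i for every i, so c is indeed a codeword.


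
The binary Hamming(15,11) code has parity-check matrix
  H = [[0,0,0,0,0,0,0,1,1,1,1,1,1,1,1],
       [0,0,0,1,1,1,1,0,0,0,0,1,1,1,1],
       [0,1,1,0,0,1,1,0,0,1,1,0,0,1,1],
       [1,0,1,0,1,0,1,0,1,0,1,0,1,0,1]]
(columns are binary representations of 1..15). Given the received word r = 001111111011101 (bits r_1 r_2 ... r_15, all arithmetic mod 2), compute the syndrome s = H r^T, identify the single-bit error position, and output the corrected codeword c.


s = (0, 1, 1, 1)^T, error position = 7, corrected codeword c = 001111011011101

Compute s = H r^T mod 2 one row at a time:
  s_1 = 1 + 1 + 0 + 1 + 1 + 1 + 0 + 1 = 6 ≡ 0 (mod 2).
  s_2 = 1 + 1 + 1 + 1 + 1 + 1 + 0 + 1 = 7 ≡ 1 (mod 2).
  s_3 = 0 + 1 + 1 + 1 + 0 + 1 + 0 + 1 = 5 ≡ 1 (mod 2).
  s_4 = 0 + 1 + 1 + 1 + 1 + 1 + 1 + 1 = 7 ≡ 1 (mod 2).
s = (0, 1, 1, 1)^T — this equals column 7 of H (binary 0111), so error is at position 7.
Correct: flip bit 7 of r = 001111111011101 to get c = 001111011011101.


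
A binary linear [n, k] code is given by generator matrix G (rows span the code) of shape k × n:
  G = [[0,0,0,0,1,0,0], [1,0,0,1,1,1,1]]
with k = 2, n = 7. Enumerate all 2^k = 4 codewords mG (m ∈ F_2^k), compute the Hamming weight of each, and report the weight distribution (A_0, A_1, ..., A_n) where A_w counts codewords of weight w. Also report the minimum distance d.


Weight distribution: A_0 = 1, A_1 = 1, A_4 = 1, A_5 = 1. Minimum distance d = 1.

Enumerate all 2^2 = 4 messages m ∈ F_2^2.
For each, compute codeword c = mG in F_2^7, then tally its weight.
  m = 00 → c = 0000000, weight = 0.
  m = 10 → c = 0000100, weight = 1.
  m = 01 → c = 1001111, weight = 5.
  m = 11 → c = 1001011, weight = 4.
Tally weights:
  weight 0: 1 codewords.
  weight 1: 1 codewords.
  weight 4: 1 codewords.
  weight 5: 1 codewords.
Minimum distance d = smallest w > 0 with A_w > 0 = 1.
Sanity: Σ A_w = 4 = 2^2 = 4 ✓.


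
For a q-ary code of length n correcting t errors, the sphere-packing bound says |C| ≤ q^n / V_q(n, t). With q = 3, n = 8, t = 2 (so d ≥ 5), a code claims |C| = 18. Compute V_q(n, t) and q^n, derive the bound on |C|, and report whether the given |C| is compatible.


V_q(n, t) = 129, q^n = 6561, Hamming bound = 50, |C| = 18 ≤ bound (satisfied).

Step 1: Compute V_q(n, t) = Σ_{j=0}^2 C(n, j) (q−1)^j.
  j = 0: C(8,0)·(2)^0 = 1·1 = 1.
  j = 1: C(8,1)·(2)^1 = 8·2 = 16.
  j = 2: C(8,2)·(2)^2 = 28·4 = 112.
  V_q(n, t) = 1 + 16 + 112 = 129.
Step 2: q^n = 3^8 = 6561.
Step 3: Hamming bound ⌊q^n / V_q(n,t)⌋ = ⌊6561/129⌋ = 50.
Step 4: Compare |C| = 18 to 50: satisfied.
The claimed |C| lies below the Hamming bound.


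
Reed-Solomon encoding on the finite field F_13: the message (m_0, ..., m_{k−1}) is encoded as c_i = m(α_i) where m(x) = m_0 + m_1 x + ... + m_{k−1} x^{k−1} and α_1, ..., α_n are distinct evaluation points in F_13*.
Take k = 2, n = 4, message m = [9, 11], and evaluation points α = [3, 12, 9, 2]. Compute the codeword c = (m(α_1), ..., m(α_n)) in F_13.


c = [3, 11, 4, 5]

Message polynomial: m(x) = 9 + 11·x (mod 13).
For each evaluation point α_i, compute m(α_i) mod 13:
  α_1 = 3: Horner steps 11 → 3, so m(3) = 3.
  α_2 = 12: Horner steps 11 → 11, so m(12) = 11.
  α_3 = 9: Horner steps 11 → 4, so m(9) = 4.
  α_4 = 2: Horner steps 11 → 5, so m(2) = 5.
Codeword c = [3, 11, 4, 5] ∈ F_13^4.


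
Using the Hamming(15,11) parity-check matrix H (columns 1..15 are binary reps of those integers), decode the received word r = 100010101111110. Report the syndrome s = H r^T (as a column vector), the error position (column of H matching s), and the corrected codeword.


s = (0, 1, 0, 0)^T, error position = 4, corrected codeword c = 100110101111110

Compute s = H r^T mod 2 one row at a time:
  s_1 = 0 + 1 + 1 + 1 + 1 + 1 + 1 + 0 = 6 ≡ 0 (mod 2).
  s_2 = 0 + 1 + 0 + 1 + 1 + 1 + 1 + 0 = 5 ≡ 1 (mod 2).
  s_3 = 0 + 0 + 0 + 1 + 1 + 1 + 1 + 0 = 4 ≡ 0 (mod 2).
  s_4 = 1 + 0 + 1 + 1 + 1 + 1 + 1 + 0 = 6 ≡ 0 (mod 2).
s = (0, 1, 0, 0)^T — this equals column 4 of H (binary 0100), so error is at position 4.
Correct: flip bit 4 of r = 100010101111110 to get c = 100110101111110.


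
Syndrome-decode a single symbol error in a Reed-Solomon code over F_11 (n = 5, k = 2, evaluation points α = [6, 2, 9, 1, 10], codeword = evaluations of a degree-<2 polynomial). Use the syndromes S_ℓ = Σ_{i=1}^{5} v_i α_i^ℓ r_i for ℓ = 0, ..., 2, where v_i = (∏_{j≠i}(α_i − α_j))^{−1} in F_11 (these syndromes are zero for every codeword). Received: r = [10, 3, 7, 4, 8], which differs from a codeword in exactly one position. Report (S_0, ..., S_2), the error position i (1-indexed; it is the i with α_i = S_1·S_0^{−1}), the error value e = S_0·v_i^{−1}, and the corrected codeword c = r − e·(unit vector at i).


S = (1, 10, 1), error at position 5, error magnitude e = 2, c = [10, 3, 7, 4, 6].

Step 1: column multipliers v_i = (∏_{j≠i}(α_i − α_j))^{−1} mod 11.
  i = 1 (α = 6): (6−2)(6−9)(6−1)(6−10) = 4·(−3)·5·(−4) = 240 ≡ 9, so v_1 = 9^{−1} = 5 (mod 11).
  i = 2 (α = 2): (2−6)(2−9)(2−1)(2−10) = (−4)·(−7)·1·(−8) = −224 ≡ 7, so v_2 = 7^{−1} = 8 (mod 11).
  i = 3 (α = 9): (9−6)(9−2)(9−1)(9−10) = 3·7·8·(−1) = −168 ≡ 8, so v_3 = 8^{−1} = 7 (mod 11).
  i = 4 (α = 1): (1−6)(1−2)(1−9)(1−10) = (−5)·(−1)·(−8)·(−9) = 360 ≡ 8, so v_4 = 8^{−1} = 7 (mod 11).
  i = 5 (α = 10): (10−6)(10−2)(10−9)(10−1) = 4·8·1·9 = 288 ≡ 2, so v_5 = 2^{−1} = 6 (mod 11).
  v = [5, 8, 7, 7, 6].
Step 2: syndromes of r = [10, 3, 7, 4, 8] (all sums mod 11).
  S_0 = Σ v_i r_i = 5·10 + 8·3 + 7·7 + 7·4 + 6·8 = 199 ≡ 1.
  S_1 = Σ v_i α_i r_i = 5·6·10 + 8·2·3 + 7·9·7 + 7·1·4 + 6·10·8 = 1297 ≡ 10.
  α_i^2 mod 11 = [3, 4, 4, 1, 1].
  S_2 = Σ v_i α_i^2 r_i = 5·3·10 + 8·4·3 + 7·4·7 + 7·1·4 + 6·1·8 = 518 ≡ 1.
  S = (1, 10, 1) ≠ 0, so r is not a codeword (an error is present).
Step 3: locate the error. For a single error e at position i, S_ℓ = v_i·e·α_i^ℓ, so α_err = S_1/S_0.
  S_0^{−1} = 1^{−1} = 1 (mod 11), so α_err = 10·1 = 10 ≡ 10 = α_5. Error position i = 5.
  Consistency check: S_2/S_1 = 1·10 = 10 ≡ 10 = α_err ✓ (single-error assumption holds).
Step 4: error magnitude e = S_0/v_5 = S_0·∏_{j≠5}(α_5 − α_j) = 1·2 = 2 ≡ 2 (mod 11).
Step 5: correct position 5: c_5 = r_5 − e = 8 − 2 ≡ 6 (mod 11). Hence c = [10, 3, 7, 4, 6].
  Check: interpolating c through the α_i gives m(x) = 5 + 10·x (degree < 2) with m(α_i) = c_i for every i, so c is indeed a codeword.


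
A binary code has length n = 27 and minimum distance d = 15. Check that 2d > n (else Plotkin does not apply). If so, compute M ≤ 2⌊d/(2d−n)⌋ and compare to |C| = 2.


Plotkin bound M ≤ 10; given |C| = 2 ≤ bound (satisfied).

Check applicability: 2d = 30, n = 27.
2d − n = 3 > 0, so Plotkin applies.
Compute d/(2d−n) = 15/3 ≈ 5.0000.
⌊d/(2d−n)⌋ = 5.
Plotkin bound: M ≤ 2·5 = 10.
Given |C| = 2, check: satisfied.
This |C| is below the Plotkin bound.


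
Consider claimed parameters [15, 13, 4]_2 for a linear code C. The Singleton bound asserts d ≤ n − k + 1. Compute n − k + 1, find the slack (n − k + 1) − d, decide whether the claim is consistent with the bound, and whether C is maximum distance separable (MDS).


Singleton RHS = n − k + 1 = 3, slack = -1, bound violated (no such code; not MDS).

Singleton bound: d ≤ n − k + 1.
Here n = 15, k = 13, so n − k + 1 = 3.
Given d = 4, check d ≤ 3: NO.
Slack = (n − k + 1) − d = -1.
The slack is negative: d = 4 exceeds n − k + 1 = 3 by 1, so the Singleton bound is violated and no linear [15, 13, 4]_2 code can exist. In particular it is not MDS (MDS requires d = n − k + 1 exactly).
Description: the claimed parameters are [15, 13, 4]_2; such a code would be impossible (violates the Singleton bound).


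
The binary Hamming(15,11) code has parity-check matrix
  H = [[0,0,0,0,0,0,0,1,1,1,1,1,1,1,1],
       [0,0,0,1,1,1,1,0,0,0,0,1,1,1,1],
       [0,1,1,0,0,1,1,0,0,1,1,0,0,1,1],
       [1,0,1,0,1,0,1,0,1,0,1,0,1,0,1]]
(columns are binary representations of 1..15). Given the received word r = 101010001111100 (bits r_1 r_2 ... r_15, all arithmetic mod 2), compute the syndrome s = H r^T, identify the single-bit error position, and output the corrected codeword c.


s = (1, 1, 1, 0)^T, error position = 14, corrected codeword c = 101010001111110

Compute s = H r^T mod 2 one row at a time:
  s_1 = 0 + 1 + 1 + 1 + 1 + 1 + 0 + 0 = 5 ≡ 1 (mod 2).
  s_2 = 0 + 1 + 0 + 0 + 1 + 1 + 0 + 0 = 3 ≡ 1 (mod 2).
  s_3 = 0 + 1 + 0 + 0 + 1 + 1 + 0 + 0 = 3 ≡ 1 (mod 2).
  s_4 = 1 + 1 + 1 + 0 + 1 + 1 + 1 + 0 = 6 ≡ 0 (mod 2).
s = (1, 1, 1, 0)^T — this equals column 14 of H (binary 1110), so error is at position 14.
Correct: flip bit 14 of r = 101010001111100 to get c = 101010001111110.


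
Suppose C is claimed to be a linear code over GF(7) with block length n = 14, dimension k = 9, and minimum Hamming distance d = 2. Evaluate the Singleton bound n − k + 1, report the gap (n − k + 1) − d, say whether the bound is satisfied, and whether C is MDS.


Singleton RHS = n − k + 1 = 6, slack = 4, bound satisfied, not MDS.

Singleton bound: d ≤ n − k + 1.
Here n = 14, k = 9, so n − k + 1 = 6.
Given d = 2, check d ≤ 6: YES.
Slack = (n − k + 1) − d = 4.
The code is NOT MDS (slack = 4 > 0).
Description: the claimed parameters are [14, 9, 2]_7; such a code would be non-MDS.


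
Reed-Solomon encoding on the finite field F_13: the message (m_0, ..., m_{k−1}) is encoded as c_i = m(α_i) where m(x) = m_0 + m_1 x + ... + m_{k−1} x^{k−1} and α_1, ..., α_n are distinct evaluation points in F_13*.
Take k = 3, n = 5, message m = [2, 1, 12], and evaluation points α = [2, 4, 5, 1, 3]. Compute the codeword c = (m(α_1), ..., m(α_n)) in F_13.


c = [0, 3, 8, 2, 9]

Message polynomial: m(x) = 2 + 1·x + 12·x^2 (mod 13).
For each evaluation point α_i, compute m(α_i) mod 13:
  α_1 = 2: Horner steps 12 → 12 → 0, so m(2) = 0.
  α_2 = 4: Horner steps 12 → 10 → 3, so m(4) = 3.
  α_3 = 5: Horner steps 12 → 9 → 8, so m(5) = 8.
  α_4 = 1: Horner steps 12 → 0 → 2, so m(1) = 2.
  α_5 = 3: Horner steps 12 → 11 → 9, so m(3) = 9.
Codeword c = [0, 3, 8, 2, 9] ∈ F_13^5.


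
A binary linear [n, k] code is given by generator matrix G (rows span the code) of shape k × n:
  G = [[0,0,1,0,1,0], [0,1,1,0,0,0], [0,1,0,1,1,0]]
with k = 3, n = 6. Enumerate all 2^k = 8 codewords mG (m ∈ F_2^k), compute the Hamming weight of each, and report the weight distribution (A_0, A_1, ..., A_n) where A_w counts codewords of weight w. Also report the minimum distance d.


Weight distribution: A_0 = 1, A_1 = 1, A_2 = 3, A_3 = 3. Minimum distance d = 1.

Enumerate all 2^3 = 8 messages m ∈ F_2^3.
For each, compute codeword c = mG in F_2^6, then tally its weight.
  m = 000 → c = 000000, weight = 0.
  m = 100 → c = 001010, weight = 2.
  m = 010 → c = 011000, weight = 2.
  m = 110 → c = 010010, weight = 2.
  m = 001 → c = 010110, weight = 3.
  m = 101 → c = 011100, weight = 3.
  m = 011 → c = 001110, weight = 3.
  m = 111 → c = 000100, weight = 1.
Tally weights:
  weight 0: 1 codewords.
  weight 1: 1 codewords.
  weight 2: 3 codewords.
  weight 3: 3 codewords.
Minimum distance d = smallest w > 0 with A_w > 0 = 1.
Sanity: Σ A_w = 8 = 2^3 = 8 ✓.


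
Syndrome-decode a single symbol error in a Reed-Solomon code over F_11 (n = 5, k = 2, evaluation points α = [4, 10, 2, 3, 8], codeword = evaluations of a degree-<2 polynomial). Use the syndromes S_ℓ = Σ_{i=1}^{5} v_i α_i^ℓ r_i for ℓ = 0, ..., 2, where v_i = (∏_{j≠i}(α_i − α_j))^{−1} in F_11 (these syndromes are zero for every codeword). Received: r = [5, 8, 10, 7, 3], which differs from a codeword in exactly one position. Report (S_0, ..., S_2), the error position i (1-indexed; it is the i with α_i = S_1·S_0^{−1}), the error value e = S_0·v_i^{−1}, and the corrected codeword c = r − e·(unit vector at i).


S = (3, 1, 4), error at position 1, error magnitude e = 1, c = [4, 8, 10, 7, 3].

Step 1: column multipliers v_i = (∏_{j≠i}(α_i − α_j))^{−1} mod 11.
  i = 1 (α = 4): (4−10)(4−2)(4−3)(4−8) = (−6)·2·1·(−4) = 48 ≡ 4, so v_1 = 4^{−1} = 3 (mod 11).
  i = 2 (α = 10): (10−4)(10−2)(10−3)(10−8) = 6·8·7·2 = 672 ≡ 1, so v_2 = 1^{−1} = 1 (mod 11).
  i = 3 (α = 2): (2−4)(2−10)(2−3)(2−8) = (−2)·(−8)·(−1)·(−6) = 96 ≡ 8, so v_3 = 8^{−1} = 7 (mod 11).
  i = 4 (α = 3): (3−4)(3−10)(3−2)(3−8) = (−1)·(−7)·1·(−5) = −35 ≡ 9, so v_4 = 9^{−1} = 5 (mod 11).
  i = 5 (α = 8): (8−4)(8−10)(8−2)(8−3) = 4·(−2)·6·5 = −240 ≡ 2, so v_5 = 2^{−1} = 6 (mod 11).
  v = [3, 1, 7, 5, 6].
Step 2: syndromes of r = [5, 8, 10, 7, 3] (all sums mod 11).
  S_0 = Σ v_i r_i = 3·5 + 1·8 + 7·10 + 5·7 + 6·3 = 146 ≡ 3.
  S_1 = Σ v_i α_i r_i = 3·4·5 + 1·10·8 + 7·2·10 + 5·3·7 + 6·8·3 = 529 ≡ 1.
  α_i^2 mod 11 = [5, 1, 4, 9, 9].
  S_2 = Σ v_i α_i^2 r_i = 3·5·5 + 1·1·8 + 7·4·10 + 5·9·7 + 6·9·3 = 840 ≡ 4.
  S = (3, 1, 4) ≠ 0, so r is not a codeword (an error is present).
Step 3: locate the error. For a single error e at position i, S_ℓ = v_i·e·α_i^ℓ, so α_err = S_1/S_0.
  S_0^{−1} = 3^{−1} = 4 (mod 11), so α_err = 1·4 = 4 ≡ 4 = α_1. Error position i = 1.
  Consistency check: S_2/S_1 = 4·1 = 4 ≡ 4 = α_err ✓ (single-error assumption holds).
Step 4: error magnitude e = S_0/v_1 = S_0·∏_{j≠1}(α_1 − α_j) = 3·4 = 12 ≡ 1 (mod 11).
Step 5: correct position 1: c_1 = r_1 − e = 5 − 1 ≡ 4 (mod 11). Hence c = [4, 8, 10, 7, 3].
  Check: interpolating c through the α_i gives m(x) = 5 + 8·x (degree < 2) with m(α_i) = c_i for every i, so c is indeed a codeword.
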